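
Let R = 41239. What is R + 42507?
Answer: 83746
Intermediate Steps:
R + 42507 = 41239 + 42507 = 83746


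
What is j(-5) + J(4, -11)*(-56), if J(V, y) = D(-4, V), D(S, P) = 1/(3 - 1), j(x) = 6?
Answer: -22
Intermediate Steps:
D(S, P) = 1/2
J(V, y) = 1/2
j(-5) + J(4, -11)*(-56) = 6 + (1/2)*(-56) = 6 - 28 = -22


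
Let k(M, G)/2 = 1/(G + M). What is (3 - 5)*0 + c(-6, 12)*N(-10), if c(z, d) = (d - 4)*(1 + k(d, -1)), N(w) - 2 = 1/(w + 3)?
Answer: 1352/77 ≈ 17.558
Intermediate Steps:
k(M, G) = 2/(G + M)
N(w) = 2 + 1/(3 + w) (N(w) = 2 + 1/(w + 3) = 2 + 1/(3 + w))
c(z, d) = (1 + 2/(-1 + d))*(-4 + d) (c(z, d) = (d - 4)*(1 + 2/(-1 + d)) = (-4 + d)*(1 + 2/(-1 + d)) = (1 + 2/(-1 + d))*(-4 + d))
(3 - 5)*0 + c(-6, 12)*N(-10) = (3 - 5)*0 + ((-4 + 12**2 - 3*12)/(-1 + 12))*((7 + 2*(-10))/(3 - 10)) = -2*0 + ((-4 + 144 - 36)/11)*((7 - 20)/(-7)) = 0 + ((1/11)*104)*(-1/7*(-13)) = 0 + (104/11)*(13/7) = 0 + 1352/77 = 1352/77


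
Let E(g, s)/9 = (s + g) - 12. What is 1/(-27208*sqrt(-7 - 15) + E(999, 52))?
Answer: 9351/16373497009 + 27208*I*sqrt(22)/16373497009 ≈ 5.7111e-7 + 7.7941e-6*I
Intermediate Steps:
E(g, s) = -108 + 9*g + 9*s (E(g, s) = 9*((s + g) - 12) = 9*((g + s) - 12) = 9*(-12 + g + s) = -108 + 9*g + 9*s)
1/(-27208*sqrt(-7 - 15) + E(999, 52)) = 1/(-27208*sqrt(-7 - 15) + (-108 + 9*999 + 9*52)) = 1/(-27208*I*sqrt(22) + (-108 + 8991 + 468)) = 1/(-27208*I*sqrt(22) + 9351) = 1/(9351 - 27208*I*sqrt(22))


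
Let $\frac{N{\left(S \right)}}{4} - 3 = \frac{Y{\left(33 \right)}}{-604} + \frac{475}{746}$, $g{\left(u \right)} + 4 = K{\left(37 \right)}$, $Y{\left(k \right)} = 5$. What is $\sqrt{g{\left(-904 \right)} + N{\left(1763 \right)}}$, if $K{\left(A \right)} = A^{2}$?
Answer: $\frac{2 \sqrt{1094051126247}}{56323} \approx 37.142$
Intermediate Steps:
$g{\left(u \right)} = 1365$ ($g{\left(u \right)} = -4 + 37^{2} = -4 + 1369 = 1365$)
$N{\left(S \right)} = \frac{817461}{56323}$ ($N{\left(S \right)} = 12 + 4 \left(\frac{5}{-604} + \frac{475}{746}\right) = 12 + 4 \left(5 \left(- \frac{1}{604}\right) + 475 \cdot \frac{1}{746}\right) = 12 + 4 \left(- \frac{5}{604} + \frac{475}{746}\right) = 12 + 4 \cdot \frac{141585}{225292} = 12 + \frac{141585}{56323} = \frac{817461}{56323}$)
$\sqrt{g{\left(-904 \right)} + N{\left(1763 \right)}} = \sqrt{1365 + \frac{817461}{56323}} = \sqrt{\frac{77698356}{56323}} = \frac{2 \sqrt{1094051126247}}{56323}$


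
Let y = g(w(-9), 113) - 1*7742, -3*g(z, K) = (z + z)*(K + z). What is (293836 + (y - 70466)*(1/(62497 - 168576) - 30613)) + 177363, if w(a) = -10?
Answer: 251792485279185/106079 ≈ 2.3736e+9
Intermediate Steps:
g(z, K) = -2*z*(K + z)/3 (g(z, K) = -(z + z)*(K + z)/3 = -2*z*(K + z)/3)
y = -21166/3 (y = -⅔*(-10)*(113 - 10) - 1*7742 = -⅔*(-10)*103 - 7742 = 2060/3 - 7742 = -21166/3 ≈ -7055.3)
(293836 + (y - 70466)*(1/(62497 - 168576) - 30613)) + 177363 = (293836 + (-21166/3 - 70466)*(1/(62497 - 168576) - 30613)) + 177363 = (293836 - 232564*(1/(-106079) - 30613)/3) + 177363 = (293836 - 232564*(-1/106079 - 30613)/3) + 177363 = (293836 - 232564/3*(-3247396428/106079)) + 177363 = (293836 + 251742500960464/106079) + 177363 = 251773670789508/106079 + 177363 = 251792485279185/106079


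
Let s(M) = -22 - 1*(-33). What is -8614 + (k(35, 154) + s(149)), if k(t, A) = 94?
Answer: -8509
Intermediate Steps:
s(M) = 11 (s(M) = -22 + 33 = 11)
-8614 + (k(35, 154) + s(149)) = -8614 + (94 + 11) = -8614 + 105 = -8509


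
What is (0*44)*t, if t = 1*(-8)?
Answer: 0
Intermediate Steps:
t = -8
(0*44)*t = (0*44)*(-8) = 0*(-8) = 0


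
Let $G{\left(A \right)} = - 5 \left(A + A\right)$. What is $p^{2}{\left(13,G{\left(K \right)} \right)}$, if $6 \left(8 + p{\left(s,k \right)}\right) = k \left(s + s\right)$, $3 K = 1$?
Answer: $\frac{40804}{81} \approx 503.75$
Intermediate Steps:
$K = \frac{1}{3}$ ($K = \frac{1}{3} \cdot 1 = \frac{1}{3} \approx 0.33333$)
$G{\left(A \right)} = - 10 A$ ($G{\left(A \right)} = - 5 \cdot 2 A = - 10 A$)
$p{\left(s,k \right)} = -8 + \frac{k s}{3}$ ($p{\left(s,k \right)} = -8 + \frac{k \left(s + s\right)}{6} = -8 + \frac{k 2 s}{6} = -8 + \frac{2 k s}{6} = -8 + \frac{k s}{3}$)
$p^{2}{\left(13,G{\left(K \right)} \right)} = \left(-8 + \frac{1}{3} \left(\left(-10\right) \frac{1}{3}\right) 13\right)^{2} = \left(-8 + \frac{1}{3} \left(- \frac{10}{3}\right) 13\right)^{2} = \left(-8 - \frac{130}{9}\right)^{2} = \left(- \frac{202}{9}\right)^{2} = \frac{40804}{81}$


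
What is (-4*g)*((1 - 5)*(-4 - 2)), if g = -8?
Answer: 768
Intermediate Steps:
(-4*g)*((1 - 5)*(-4 - 2)) = (-4*(-8))*((1 - 5)*(-4 - 2)) = 32*(-4*(-6)) = 32*24 = 768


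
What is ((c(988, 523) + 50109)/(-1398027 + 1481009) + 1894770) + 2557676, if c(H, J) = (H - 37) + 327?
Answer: 369472925359/82982 ≈ 4.4524e+6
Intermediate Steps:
c(H, J) = 290 + H (c(H, J) = (-37 + H) + 327 = 290 + H)
((c(988, 523) + 50109)/(-1398027 + 1481009) + 1894770) + 2557676 = (((290 + 988) + 50109)/(-1398027 + 1481009) + 1894770) + 2557676 = ((1278 + 50109)/82982 + 1894770) + 2557676 = (51387*(1/82982) + 1894770) + 2557676 = (51387/82982 + 1894770) + 2557676 = 157231855527/82982 + 2557676 = 369472925359/82982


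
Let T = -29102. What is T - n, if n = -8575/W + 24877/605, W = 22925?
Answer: -2309708252/79255 ≈ -29143.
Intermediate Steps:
n = 3229242/79255 (n = -8575/22925 + 24877/605 = -8575*1/22925 + 24877*(1/605) = -49/131 + 24877/605 = 3229242/79255 ≈ 40.745)
T - n = -29102 - 1*3229242/79255 = -29102 - 3229242/79255 = -2309708252/79255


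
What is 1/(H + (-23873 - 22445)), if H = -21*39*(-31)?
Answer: -1/20929 ≈ -4.7781e-5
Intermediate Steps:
H = 25389 (H = -819*(-31) = 25389)
1/(H + (-23873 - 22445)) = 1/(25389 + (-23873 - 22445)) = 1/(25389 - 46318) = 1/(-20929) = -1/20929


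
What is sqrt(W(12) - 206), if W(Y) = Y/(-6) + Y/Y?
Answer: 3*I*sqrt(23) ≈ 14.387*I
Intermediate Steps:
W(Y) = 1 - Y/6 (W(Y) = Y*(-1/6) + 1 = -Y/6 + 1 = 1 - Y/6)
sqrt(W(12) - 206) = sqrt((1 - 1/6*12) - 206) = sqrt((1 - 2) - 206) = sqrt(-1 - 206) = sqrt(-207) = 3*I*sqrt(23)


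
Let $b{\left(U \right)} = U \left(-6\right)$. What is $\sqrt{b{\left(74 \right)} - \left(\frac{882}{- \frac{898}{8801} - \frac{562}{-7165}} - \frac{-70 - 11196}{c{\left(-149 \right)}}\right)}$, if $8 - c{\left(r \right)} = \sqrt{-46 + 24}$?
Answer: $\frac{\sqrt{186001} \sqrt{\frac{211448082848 - 27478753989 i \sqrt{22}}{8 - i \sqrt{22}}}}{372002} \approx 189.44 - 1.6217 i$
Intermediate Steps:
$b{\left(U \right)} = - 6 U$
$c{\left(r \right)} = 8 - i \sqrt{22}$ ($c{\left(r \right)} = 8 - \sqrt{-46 + 24} = 8 - \sqrt{-22} = 8 - i \sqrt{22}$)
$\sqrt{b{\left(74 \right)} - \left(\frac{882}{- \frac{898}{8801} - \frac{562}{-7165}} - \frac{-70 - 11196}{c{\left(-149 \right)}}\right)} = \sqrt{\left(-6\right) 74 - \left(\frac{882}{- \frac{898}{8801} - \frac{562}{-7165}} - \frac{-70 - 11196}{8 - i \sqrt{22}}\right)} = \sqrt{-444 - \left(\frac{882}{\left(-898\right) \frac{1}{8801} - - \frac{562}{7165}} + \frac{11266}{8 - i \sqrt{22}}\right)} = \sqrt{-444 - \left(\frac{882}{- \frac{898}{8801} + \frac{562}{7165}} + \frac{11266}{8 - i \sqrt{22}}\right)} = \sqrt{-444 - \left(- \frac{27809091765}{744004} + \frac{11266}{8 - i \sqrt{22}}\right)} = \sqrt{-444 + \left(- \frac{11266}{8 - i \sqrt{22}} + \frac{27809091765}{744004}\right)} = \sqrt{-444 + \left(\frac{27809091765}{744004} - \frac{11266}{8 - i \sqrt{22}}\right)} = \sqrt{\frac{27478753989}{744004} - \frac{11266}{8 - i \sqrt{22}}}$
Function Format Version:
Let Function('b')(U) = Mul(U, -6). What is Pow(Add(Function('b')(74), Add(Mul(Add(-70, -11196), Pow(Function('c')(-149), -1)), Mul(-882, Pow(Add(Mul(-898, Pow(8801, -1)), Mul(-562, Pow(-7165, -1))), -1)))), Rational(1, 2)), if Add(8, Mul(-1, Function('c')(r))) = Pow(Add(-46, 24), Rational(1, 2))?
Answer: Mul(Rational(1, 372002), Pow(186001, Rational(1, 2)), Pow(Mul(Pow(Add(8, Mul(-1, I, Pow(22, Rational(1, 2)))), -1), Add(211448082848, Mul(-27478753989, I, Pow(22, Rational(1, 2))))), Rational(1, 2))) ≈ Add(189.44, Mul(-1.6217, I))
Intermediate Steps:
Function('b')(U) = Mul(-6, U)
Function('c')(r) = Add(8, Mul(-1, I, Pow(22, Rational(1, 2)))) (Function('c')(r) = Add(8, Mul(-1, Pow(Add(-46, 24), Rational(1, 2)))) = Add(8, Mul(-1, Pow(-22, Rational(1, 2)))) = Add(8, Mul(-1, Mul(I, Pow(22, Rational(1, 2))))) = Add(8, Mul(-1, I, Pow(22, Rational(1, 2)))))
Pow(Add(Function('b')(74), Add(Mul(Add(-70, -11196), Pow(Function('c')(-149), -1)), Mul(-882, Pow(Add(Mul(-898, Pow(8801, -1)), Mul(-562, Pow(-7165, -1))), -1)))), Rational(1, 2)) = Pow(Add(Mul(-6, 74), Add(Mul(Add(-70, -11196), Pow(Add(8, Mul(-1, I, Pow(22, Rational(1, 2)))), -1)), Mul(-882, Pow(Add(Mul(-898, Pow(8801, -1)), Mul(-562, Pow(-7165, -1))), -1)))), Rational(1, 2)) = Pow(Add(-444, Add(Mul(-11266, Pow(Add(8, Mul(-1, I, Pow(22, Rational(1, 2)))), -1)), Mul(-882, Pow(Add(Mul(-898, Rational(1, 8801)), Mul(-562, Rational(-1, 7165))), -1)))), Rational(1, 2)) = Pow(Add(-444, Add(Mul(-11266, Pow(Add(8, Mul(-1, I, Pow(22, Rational(1, 2)))), -1)), Mul(-882, Pow(Add(Rational(-898, 8801), Rational(562, 7165)), -1)))), Rational(1, 2)) = Pow(Add(-444, Add(Mul(-11266, Pow(Add(8, Mul(-1, I, Pow(22, Rational(1, 2)))), -1)), Mul(-882, Pow(Rational(-1488008, 63059165), -1)))), Rational(1, 2)) = Pow(Add(-444, Add(Mul(-11266, Pow(Add(8, Mul(-1, I, Pow(22, Rational(1, 2)))), -1)), Mul(-882, Rational(-63059165, 1488008)))), Rational(1, 2)) = Pow(Add(-444, Add(Mul(-11266, Pow(Add(8, Mul(-1, I, Pow(22, Rational(1, 2)))), -1)), Rational(27809091765, 744004))), Rational(1, 2)) = Pow(Add(-444, Add(Rational(27809091765, 744004), Mul(-11266, Pow(Add(8, Mul(-1, I, Pow(22, Rational(1, 2)))), -1)))), Rational(1, 2)) = Pow(Add(Rational(27478753989, 744004), Mul(-11266, Pow(Add(8, Mul(-1, I, Pow(22, Rational(1, 2)))), -1))), Rational(1, 2))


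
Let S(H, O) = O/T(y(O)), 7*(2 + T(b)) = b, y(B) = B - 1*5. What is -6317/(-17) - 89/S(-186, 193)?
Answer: 8271005/22967 ≈ 360.13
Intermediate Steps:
y(B) = -5 + B (y(B) = B - 5 = -5 + B)
T(b) = -2 + b/7
S(H, O) = O/(-19/7 + O/7) (S(H, O) = O/(-2 + (-5 + O)/7) = O/(-2 + (-5/7 + O/7)) = O/(-19/7 + O/7))
-6317/(-17) - 89/S(-186, 193) = -6317/(-17) - 89/(7*193/(-19 + 193)) = -6317*(-1/17) - 89/(7*193/174) = 6317/17 - 89/(7*193*(1/174)) = 6317/17 - 89/1351/174 = 6317/17 - 89*174/1351 = 6317/17 - 15486/1351 = 8271005/22967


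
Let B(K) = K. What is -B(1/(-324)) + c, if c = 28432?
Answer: 9211969/324 ≈ 28432.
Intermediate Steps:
-B(1/(-324)) + c = -1/(-324) + 28432 = -1*(-1/324) + 28432 = 1/324 + 28432 = 9211969/324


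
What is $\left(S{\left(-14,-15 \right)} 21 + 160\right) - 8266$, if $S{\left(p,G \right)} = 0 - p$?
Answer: $-7812$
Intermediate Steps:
$S{\left(p,G \right)} = - p$
$\left(S{\left(-14,-15 \right)} 21 + 160\right) - 8266 = \left(\left(-1\right) \left(-14\right) 21 + 160\right) - 8266 = \left(14 \cdot 21 + 160\right) - 8266 = \left(294 + 160\right) - 8266 = 454 - 8266 = -7812$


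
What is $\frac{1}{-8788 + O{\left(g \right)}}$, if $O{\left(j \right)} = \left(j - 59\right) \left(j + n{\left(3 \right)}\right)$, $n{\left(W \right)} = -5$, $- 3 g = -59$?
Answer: $- \frac{9}{84284} \approx -0.00010678$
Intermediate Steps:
$g = \frac{59}{3}$ ($g = \left(- \frac{1}{3}\right) \left(-59\right) = \frac{59}{3} \approx 19.667$)
$O{\left(j \right)} = \left(-59 + j\right) \left(-5 + j\right)$ ($O{\left(j \right)} = \left(j - 59\right) \left(j - 5\right) = \left(-59 + j\right) \left(-5 + j\right)$)
$\frac{1}{-8788 + O{\left(g \right)}} = \frac{1}{-8788 + \left(295 + \left(\frac{59}{3}\right)^{2} - \frac{3776}{3}\right)} = \frac{1}{-8788 + \left(295 + \frac{3481}{9} - \frac{3776}{3}\right)} = \frac{1}{-8788 - \frac{5192}{9}} = \frac{1}{- \frac{84284}{9}} = - \frac{9}{84284}$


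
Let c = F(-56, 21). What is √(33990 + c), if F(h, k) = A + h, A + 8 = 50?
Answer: 2*√8494 ≈ 184.33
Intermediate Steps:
A = 42 (A = -8 + 50 = 42)
F(h, k) = 42 + h
c = -14 (c = 42 - 56 = -14)
√(33990 + c) = √(33990 - 14) = √33976 = 2*√8494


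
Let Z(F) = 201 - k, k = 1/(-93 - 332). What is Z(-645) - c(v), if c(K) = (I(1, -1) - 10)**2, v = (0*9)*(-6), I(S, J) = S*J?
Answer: 34001/425 ≈ 80.002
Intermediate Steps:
k = -1/425 (k = 1/(-425) = -1/425 ≈ -0.0023529)
I(S, J) = J*S
v = 0 (v = 0*(-6) = 0)
c(K) = 121 (c(K) = (-1*1 - 10)**2 = (-1 - 10)**2 = (-11)**2 = 121)
Z(F) = 85426/425 (Z(F) = 201 - 1*(-1/425) = 201 + 1/425 = 85426/425)
Z(-645) - c(v) = 85426/425 - 1*121 = 85426/425 - 121 = 34001/425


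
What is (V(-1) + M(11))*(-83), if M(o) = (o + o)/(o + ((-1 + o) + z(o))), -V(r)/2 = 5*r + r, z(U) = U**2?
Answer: -71629/71 ≈ -1008.9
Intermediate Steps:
V(r) = -12*r (V(r) = -2*(5*r + r) = -12*r)
M(o) = 2*o/(-1 + o**2 + 2*o) (M(o) = (o + o)/(o + ((-1 + o) + o**2)) = (2*o)/(o + (-1 + o + o**2)) = (2*o)/(-1 + o**2 + 2*o) = 2*o/(-1 + o**2 + 2*o))
(V(-1) + M(11))*(-83) = (-12*(-1) + 2*11/(-1 + 11**2 + 2*11))*(-83) = (12 + 2*11/(-1 + 121 + 22))*(-83) = (12 + 2*11/142)*(-83) = (12 + 2*11*(1/142))*(-83) = (12 + 11/71)*(-83) = (863/71)*(-83) = -71629/71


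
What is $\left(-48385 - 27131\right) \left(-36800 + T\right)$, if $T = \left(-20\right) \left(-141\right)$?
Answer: $2566033680$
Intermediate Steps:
$T = 2820$
$\left(-48385 - 27131\right) \left(-36800 + T\right) = \left(-48385 - 27131\right) \left(-36800 + 2820\right) = \left(-75516\right) \left(-33980\right) = 2566033680$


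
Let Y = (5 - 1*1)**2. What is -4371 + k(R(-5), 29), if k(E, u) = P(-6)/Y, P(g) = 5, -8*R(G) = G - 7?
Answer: -69931/16 ≈ -4370.7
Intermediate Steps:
R(G) = 7/8 - G/8 (R(G) = -(G - 7)/8 = -(-7 + G)/8 = 7/8 - G/8)
Y = 16 (Y = (5 - 1)**2 = 4**2 = 16)
k(E, u) = 5/16
-4371 + k(R(-5), 29) = -4371 + 5/16 = -69931/16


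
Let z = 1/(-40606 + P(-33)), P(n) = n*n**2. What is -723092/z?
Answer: 55347630956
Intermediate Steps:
P(n) = n**3
z = -1/76543 (z = 1/(-40606 + (-33)**3) = 1/(-40606 - 35937) = 1/(-76543) = -1/76543 ≈ -1.3065e-5)
-723092/z = -723092/(-1/76543) = -723092*(-76543) = 55347630956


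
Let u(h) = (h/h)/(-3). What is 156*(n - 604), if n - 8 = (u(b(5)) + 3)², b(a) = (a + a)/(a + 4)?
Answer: -275600/3 ≈ -91867.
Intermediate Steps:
b(a) = 2*a/(4 + a) (b(a) = (2*a)/(4 + a) = 2*a/(4 + a))
u(h) = -⅓ (u(h) = 1*(-⅓) = -⅓)
n = 136/9 (n = 8 + (-⅓ + 3)² = 8 + (8/3)² = 8 + 64/9 = 136/9 ≈ 15.111)
156*(n - 604) = 156*(136/9 - 604) = 156*(-5300/9) = -275600/3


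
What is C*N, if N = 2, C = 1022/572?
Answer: 511/143 ≈ 3.5734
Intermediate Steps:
C = 511/286 (C = 1022*(1/572) = 511/286 ≈ 1.7867)
C*N = (511/286)*2 = 511/143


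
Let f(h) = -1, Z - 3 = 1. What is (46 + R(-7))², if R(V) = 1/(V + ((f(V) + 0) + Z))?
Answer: 33489/16 ≈ 2093.1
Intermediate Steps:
Z = 4 (Z = 3 + 1 = 4)
R(V) = 1/(3 + V) (R(V) = 1/(V + ((-1 + 0) + 4)) = 1/(V + (-1 + 4)) = 1/(V + 3) = 1/(3 + V))
(46 + R(-7))² = (46 + 1/(3 - 7))² = (46 + 1/(-4))² = (46 - ¼)² = (183/4)² = 33489/16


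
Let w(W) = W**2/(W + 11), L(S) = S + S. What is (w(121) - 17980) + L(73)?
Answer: -212677/12 ≈ -17723.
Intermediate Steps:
L(S) = 2*S
w(W) = W**2/(11 + W)
(w(121) - 17980) + L(73) = (121**2/(11 + 121) - 17980) + 2*73 = (14641/132 - 17980) + 146 = (14641*(1/132) - 17980) + 146 = (1331/12 - 17980) + 146 = -214429/12 + 146 = -212677/12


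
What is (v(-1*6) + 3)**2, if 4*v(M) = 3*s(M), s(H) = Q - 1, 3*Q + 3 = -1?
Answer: 25/16 ≈ 1.5625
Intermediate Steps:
Q = -4/3 (Q = -1 + (1/3)*(-1) = -1 - 1/3 = -4/3 ≈ -1.3333)
s(H) = -7/3 (s(H) = -4/3 - 1 = -7/3)
v(M) = -7/4 (v(M) = (3*(-7/3))/4 = (1/4)*(-7) = -7/4)
(v(-1*6) + 3)**2 = (-7/4 + 3)**2 = (5/4)**2 = 25/16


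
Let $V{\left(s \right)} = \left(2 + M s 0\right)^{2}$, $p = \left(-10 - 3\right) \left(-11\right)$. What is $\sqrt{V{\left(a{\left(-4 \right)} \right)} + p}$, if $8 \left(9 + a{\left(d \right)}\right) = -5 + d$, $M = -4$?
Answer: $7 \sqrt{3} \approx 12.124$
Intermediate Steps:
$p = 143$ ($p = \left(-13\right) \left(-11\right) = 143$)
$a{\left(d \right)} = - \frac{77}{8} + \frac{d}{8}$ ($a{\left(d \right)} = -9 + \frac{-5 + d}{8} = -9 + \left(- \frac{5}{8} + \frac{d}{8}\right) = - \frac{77}{8} + \frac{d}{8}$)
$V{\left(s \right)} = 4$ ($V{\left(s \right)} = \left(2 + - 4 s 0\right)^{2} = \left(2 + 0\right)^{2} = 2^{2} = 4$)
$\sqrt{V{\left(a{\left(-4 \right)} \right)} + p} = \sqrt{4 + 143} = \sqrt{147} = 7 \sqrt{3}$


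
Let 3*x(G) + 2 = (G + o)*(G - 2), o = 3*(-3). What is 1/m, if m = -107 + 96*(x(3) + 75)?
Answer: 1/6837 ≈ 0.00014626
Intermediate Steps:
o = -9
x(G) = -⅔ + (-9 + G)*(-2 + G)/3 (x(G) = -⅔ + ((G - 9)*(G - 2))/3 = -⅔ + ((-9 + G)*(-2 + G))/3 = -⅔ + (-9 + G)*(-2 + G)/3)
m = 6837 (m = -107 + 96*((16/3 - 11/3*3 + (⅓)*3²) + 75) = -107 + 96*((16/3 - 11 + (⅓)*9) + 75) = -107 + 96*((16/3 - 11 + 3) + 75) = -107 + 96*(-8/3 + 75) = -107 + 96*(217/3) = -107 + 6944 = 6837)
1/m = 1/6837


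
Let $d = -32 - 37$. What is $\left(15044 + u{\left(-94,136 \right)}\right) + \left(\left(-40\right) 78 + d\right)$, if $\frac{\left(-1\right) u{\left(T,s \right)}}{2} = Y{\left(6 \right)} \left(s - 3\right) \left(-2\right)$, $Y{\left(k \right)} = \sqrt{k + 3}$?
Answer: $13451$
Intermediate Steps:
$Y{\left(k \right)} = \sqrt{3 + k}$
$d = -69$ ($d = -32 - 37 = -69$)
$u{\left(T,s \right)} = -36 + 12 s$ ($u{\left(T,s \right)} = - 2 \sqrt{3 + 6} \left(s - 3\right) \left(-2\right) = - 2 \sqrt{9} \left(s - 3\right) \left(-2\right) = - 2 \cdot 3 \left(-3 + s\right) \left(-2\right) = - 2 \left(-9 + 3 s\right) \left(-2\right) = - 2 \left(18 - 6 s\right) = -36 + 12 s$)
$\left(15044 + u{\left(-94,136 \right)}\right) + \left(\left(-40\right) 78 + d\right) = \left(15044 + \left(-36 + 12 \cdot 136\right)\right) - 3189 = \left(15044 + \left(-36 + 1632\right)\right) - 3189 = \left(15044 + 1596\right) - 3189 = 16640 - 3189 = 13451$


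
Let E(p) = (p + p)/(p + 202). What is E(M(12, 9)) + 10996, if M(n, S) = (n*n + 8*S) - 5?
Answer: 4541770/413 ≈ 10997.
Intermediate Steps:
M(n, S) = -5 + n**2 + 8*S (M(n, S) = (n**2 + 8*S) - 5 = -5 + n**2 + 8*S)
E(p) = 2*p/(202 + p) (E(p) = (2*p)/(202 + p) = 2*p/(202 + p))
E(M(12, 9)) + 10996 = 2*(-5 + 12**2 + 8*9)/(202 + (-5 + 12**2 + 8*9)) + 10996 = 2*(-5 + 144 + 72)/(202 + (-5 + 144 + 72)) + 10996 = 2*211/(202 + 211) + 10996 = 2*211/413 + 10996 = 2*211*(1/413) + 10996 = 422/413 + 10996 = 4541770/413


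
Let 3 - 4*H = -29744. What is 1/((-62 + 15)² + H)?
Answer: 4/38583 ≈ 0.00010367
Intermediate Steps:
H = 29747/4 (H = ¾ - ¼*(-29744) = ¾ + 7436 = 29747/4 ≈ 7436.8)
1/((-62 + 15)² + H) = 1/((-62 + 15)² + 29747/4) = 1/((-47)² + 29747/4) = 1/(2209 + 29747/4) = 1/(38583/4) = 4/38583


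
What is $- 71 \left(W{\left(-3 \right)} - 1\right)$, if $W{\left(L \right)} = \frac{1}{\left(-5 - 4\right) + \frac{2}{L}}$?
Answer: $\frac{2272}{29} \approx 78.345$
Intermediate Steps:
$W{\left(L \right)} = \frac{1}{-9 + \frac{2}{L}}$
$- 71 \left(W{\left(-3 \right)} - 1\right) = - 71 \left(\left(-1\right) \left(-3\right) \frac{1}{-2 + 9 \left(-3\right)} - 1\right) = - 71 \left(\left(-1\right) \left(-3\right) \frac{1}{-2 - 27} - 1\right) = - 71 \left(\left(-1\right) \left(-3\right) \frac{1}{-29} - 1\right) = - 71 \left(\left(-1\right) \left(-3\right) \left(- \frac{1}{29}\right) - 1\right) = - 71 \left(- \frac{3}{29} - 1\right) = \left(-71\right) \left(- \frac{32}{29}\right) = \frac{2272}{29}$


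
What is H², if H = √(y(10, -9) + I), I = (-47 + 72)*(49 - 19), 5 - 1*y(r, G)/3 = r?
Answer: 735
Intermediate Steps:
y(r, G) = 15 - 3*r
I = 750 (I = 25*30 = 750)
H = 7*√15 (H = √((15 - 3*10) + 750) = √((15 - 30) + 750) = √(-15 + 750) = √735 = 7*√15 ≈ 27.111)
H² = (7*√15)² = 735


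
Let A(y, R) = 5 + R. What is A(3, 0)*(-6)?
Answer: -30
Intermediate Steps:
A(3, 0)*(-6) = (5 + 0)*(-6) = 5*(-6) = -30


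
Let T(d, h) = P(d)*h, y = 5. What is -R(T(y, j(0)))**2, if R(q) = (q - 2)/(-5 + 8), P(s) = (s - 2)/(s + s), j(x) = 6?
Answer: -1/225 ≈ -0.0044444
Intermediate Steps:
P(s) = (-2 + s)/(2*s) (P(s) = (-2 + s)/((2*s)) = (-2 + s)*(1/(2*s)) = (-2 + s)/(2*s))
T(d, h) = h*(-2 + d)/(2*d) (T(d, h) = ((-2 + d)/(2*d))*h = h*(-2 + d)/(2*d))
R(q) = -2/3 + q/3 (R(q) = (-2 + q)/3 = (-2 + q)*(1/3) = -2/3 + q/3)
-R(T(y, j(0)))**2 = -(-2/3 + ((1/2)*6 - 1*6/5)/3)**2 = -(-2/3 + (3 - 1*6*1/5)/3)**2 = -(-2/3 + (3 - 6/5)/3)**2 = -(-2/3 + (1/3)*(9/5))**2 = -(-2/3 + 3/5)**2 = -(-1/15)**2 = -1*1/225 = -1/225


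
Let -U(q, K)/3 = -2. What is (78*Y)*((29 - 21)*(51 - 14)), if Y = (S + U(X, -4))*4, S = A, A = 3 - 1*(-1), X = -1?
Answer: 923520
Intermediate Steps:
A = 4 (A = 3 + 1 = 4)
U(q, K) = 6 (U(q, K) = -3*(-2) = 6)
S = 4
Y = 40 (Y = (4 + 6)*4 = 10*4 = 40)
(78*Y)*((29 - 21)*(51 - 14)) = (78*40)*((29 - 21)*(51 - 14)) = 3120*(8*37) = 3120*296 = 923520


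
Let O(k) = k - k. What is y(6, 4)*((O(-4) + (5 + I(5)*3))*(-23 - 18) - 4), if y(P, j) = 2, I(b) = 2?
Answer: -910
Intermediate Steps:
O(k) = 0
y(6, 4)*((O(-4) + (5 + I(5)*3))*(-23 - 18) - 4) = 2*((0 + (5 + 2*3))*(-23 - 18) - 4) = 2*((0 + (5 + 6))*(-41) - 4) = 2*((0 + 11)*(-41) - 4) = 2*(11*(-41) - 4) = 2*(-451 - 4) = 2*(-455) = -910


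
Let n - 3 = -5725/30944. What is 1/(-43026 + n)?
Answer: -30944/1331309437 ≈ -2.3243e-5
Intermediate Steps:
n = 87107/30944 (n = 3 - 5725/30944 = 87107/30944 ≈ 2.8150)
1/(-43026 + n) = 1/(-43026 + 87107/30944) = 1/(-1331309437/30944) = -30944/1331309437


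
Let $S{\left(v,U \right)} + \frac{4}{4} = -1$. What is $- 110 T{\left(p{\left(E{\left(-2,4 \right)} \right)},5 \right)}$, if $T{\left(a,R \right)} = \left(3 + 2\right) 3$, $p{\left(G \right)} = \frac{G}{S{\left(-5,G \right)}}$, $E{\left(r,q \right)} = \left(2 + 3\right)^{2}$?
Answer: $-1650$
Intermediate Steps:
$S{\left(v,U \right)} = -2$ ($S{\left(v,U \right)} = -1 - 1 = -2$)
$E{\left(r,q \right)} = 25$ ($E{\left(r,q \right)} = 5^{2} = 25$)
$p{\left(G \right)} = - \frac{G}{2}$ ($p{\left(G \right)} = \frac{G}{-2} = G \left(- \frac{1}{2}\right) = - \frac{G}{2}$)
$T{\left(a,R \right)} = 15$ ($T{\left(a,R \right)} = 5 \cdot 3 = 15$)
$- 110 T{\left(p{\left(E{\left(-2,4 \right)} \right)},5 \right)} = \left(-110\right) 15 = -1650$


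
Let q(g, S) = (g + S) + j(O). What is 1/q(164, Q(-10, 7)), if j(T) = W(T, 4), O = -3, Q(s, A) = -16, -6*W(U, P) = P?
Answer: 3/442 ≈ 0.0067873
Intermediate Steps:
W(U, P) = -P/6
j(T) = -2/3 (j(T) = -1/6*4 = -2/3)
q(g, S) = -2/3 + S + g (q(g, S) = (g + S) - 2/3 = (S + g) - 2/3 = -2/3 + S + g)
1/q(164, Q(-10, 7)) = 1/(-2/3 - 16 + 164) = 1/(442/3) = 3/442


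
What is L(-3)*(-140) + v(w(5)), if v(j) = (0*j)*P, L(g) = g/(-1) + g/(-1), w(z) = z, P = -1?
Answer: -840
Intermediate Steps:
L(g) = -2*g (L(g) = g*(-1) + g*(-1) = -g - g = -2*g)
v(j) = 0 (v(j) = (0*j)*(-1) = 0*(-1) = 0)
L(-3)*(-140) + v(w(5)) = -2*(-3)*(-140) + 0 = 6*(-140) + 0 = -840 + 0 = -840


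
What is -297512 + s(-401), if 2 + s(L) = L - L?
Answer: -297514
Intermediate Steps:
s(L) = -2 (s(L) = -2 + (L - L) = -2 + 0 = -2)
-297512 + s(-401) = -297512 - 2 = -297514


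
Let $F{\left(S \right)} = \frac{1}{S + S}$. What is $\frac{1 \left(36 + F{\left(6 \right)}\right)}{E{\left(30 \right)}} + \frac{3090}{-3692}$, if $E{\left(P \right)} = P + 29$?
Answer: $- \frac{147271}{653484} \approx -0.22536$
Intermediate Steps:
$E{\left(P \right)} = 29 + P$
$F{\left(S \right)} = \frac{1}{2 S}$
$\frac{1 \left(36 + F{\left(6 \right)}\right)}{E{\left(30 \right)}} + \frac{3090}{-3692} = \frac{1 \left(36 + \frac{1}{2 \cdot 6}\right)}{29 + 30} + \frac{3090}{-3692} = \frac{1 \left(36 + \frac{1}{2} \cdot \frac{1}{6}\right)}{59} + 3090 \left(- \frac{1}{3692}\right) = 1 \left(36 + \frac{1}{12}\right) \frac{1}{59} - \frac{1545}{1846} = 1 \cdot \frac{433}{12} \cdot \frac{1}{59} - \frac{1545}{1846} = \frac{433}{12} \cdot \frac{1}{59} - \frac{1545}{1846} = \frac{433}{708} - \frac{1545}{1846} = - \frac{147271}{653484}$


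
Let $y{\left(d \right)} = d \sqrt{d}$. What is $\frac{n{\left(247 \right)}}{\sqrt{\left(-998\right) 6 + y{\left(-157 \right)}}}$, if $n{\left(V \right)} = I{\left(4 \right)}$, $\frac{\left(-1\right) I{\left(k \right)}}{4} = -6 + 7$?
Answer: $- \frac{4}{\sqrt{-5988 - 157 i \sqrt{157}}} \approx -0.0079628 - 0.049751 i$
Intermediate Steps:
$I{\left(k \right)} = -4$ ($I{\left(k \right)} = - 4 \left(-6 + 7\right) = \left(-4\right) 1 = -4$)
$y{\left(d \right)} = d^{\frac{3}{2}}$
$n{\left(V \right)} = -4$
$\frac{n{\left(247 \right)}}{\sqrt{\left(-998\right) 6 + y{\left(-157 \right)}}} = - \frac{4}{\sqrt{\left(-998\right) 6 + \left(-157\right)^{\frac{3}{2}}}} = - \frac{4}{\sqrt{-5988 - 157 i \sqrt{157}}}$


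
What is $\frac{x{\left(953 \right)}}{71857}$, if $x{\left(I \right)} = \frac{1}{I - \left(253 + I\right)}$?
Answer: $- \frac{1}{18179821} \approx -5.5006 \cdot 10^{-8}$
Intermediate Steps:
$x{\left(I \right)} = - \frac{1}{253}$ ($x{\left(I \right)} = \frac{1}{-253} = - \frac{1}{253}$)
$\frac{x{\left(953 \right)}}{71857} = - \frac{1}{253 \cdot 71857} = \left(- \frac{1}{253}\right) \frac{1}{71857} = - \frac{1}{18179821}$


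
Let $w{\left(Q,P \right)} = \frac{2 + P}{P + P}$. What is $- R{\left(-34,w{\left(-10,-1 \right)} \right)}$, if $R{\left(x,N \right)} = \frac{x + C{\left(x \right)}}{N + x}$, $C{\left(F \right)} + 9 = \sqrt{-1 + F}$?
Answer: $- \frac{86}{69} + \frac{2 i \sqrt{35}}{69} \approx -1.2464 + 0.17148 i$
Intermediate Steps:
$C{\left(F \right)} = -9 + \sqrt{-1 + F}$
$w{\left(Q,P \right)} = \frac{2 + P}{2 P}$
$R{\left(x,N \right)} = \frac{-9 + x + \sqrt{-1 + x}}{N + x}$ ($R{\left(x,N \right)} = \frac{x + \left(-9 + \sqrt{-1 + x}\right)}{N + x} = \frac{-9 + x + \sqrt{-1 + x}}{N + x}$)
$- R{\left(-34,w{\left(-10,-1 \right)} \right)} = - \frac{-9 - 34 + \sqrt{-1 - 34}}{\frac{2 - 1}{2 \left(-1\right)} - 34} = - \frac{-9 - 34 + \sqrt{-35}}{\frac{1}{2} \left(-1\right) 1 - 34} = - \frac{-9 - 34 + i \sqrt{35}}{- \frac{1}{2} - 34} = - \frac{-43 + i \sqrt{35}}{- \frac{69}{2}} = - \frac{\left(-2\right) \left(-43 + i \sqrt{35}\right)}{69} = - (\frac{86}{69} - \frac{2 i \sqrt{35}}{69}) = - \frac{86}{69} + \frac{2 i \sqrt{35}}{69}$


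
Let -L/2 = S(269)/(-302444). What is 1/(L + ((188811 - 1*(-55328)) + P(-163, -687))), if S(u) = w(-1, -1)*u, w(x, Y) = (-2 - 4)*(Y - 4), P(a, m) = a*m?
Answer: 75611/26926593355 ≈ 2.8080e-6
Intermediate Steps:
w(x, Y) = 24 - 6*Y (w(x, Y) = -6*(-4 + Y) = 24 - 6*Y)
S(u) = 30*u (S(u) = (24 - 6*(-1))*u = (24 + 6)*u = 30*u)
L = 4035/75611 (L = -2*30*269/(-302444) = -16140*(-1)/302444 = -2*(-4035/151222) = 4035/75611 ≈ 0.053365)
1/(L + ((188811 - 1*(-55328)) + P(-163, -687))) = 1/(4035/75611 + ((188811 - 1*(-55328)) - 163*(-687))) = 1/(4035/75611 + ((188811 + 55328) + 111981)) = 1/(4035/75611 + (244139 + 111981)) = 1/(4035/75611 + 356120) = 1/(26926593355/75611) = 75611/26926593355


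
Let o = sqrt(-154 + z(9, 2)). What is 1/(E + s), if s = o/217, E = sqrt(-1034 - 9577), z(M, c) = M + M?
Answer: -217*I/(2*sqrt(34) + 1953*sqrt(131)) ≈ -0.0097028*I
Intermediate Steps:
z(M, c) = 2*M
o = 2*I*sqrt(34) (o = sqrt(-154 + 2*9) = sqrt(-154 + 18) = sqrt(-136) = 2*I*sqrt(34) ≈ 11.662*I)
E = 9*I*sqrt(131) (E = sqrt(-10611) = 9*I*sqrt(131) ≈ 103.01*I)
s = 2*I*sqrt(34)/217 (s = (2*I*sqrt(34))/217 = 2*I*sqrt(34)/217 ≈ 0.053742*I)
1/(E + s) = 1/(9*I*sqrt(131) + 2*I*sqrt(34)/217)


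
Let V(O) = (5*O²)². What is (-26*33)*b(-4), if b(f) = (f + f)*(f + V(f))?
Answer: 43902144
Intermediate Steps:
V(O) = 25*O⁴
b(f) = 2*f*(f + 25*f⁴) (b(f) = (f + f)*(f + 25*f⁴) = (2*f)*(f + 25*f⁴) = 2*f*(f + 25*f⁴))
(-26*33)*b(-4) = (-26*33)*((-4)²*(2 + 50*(-4)³)) = -13728*(2 + 50*(-64)) = -13728*(2 - 3200) = -13728*(-3198) = -858*(-51168) = 43902144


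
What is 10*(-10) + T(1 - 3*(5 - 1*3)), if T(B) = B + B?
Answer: -110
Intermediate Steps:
T(B) = 2*B
10*(-10) + T(1 - 3*(5 - 1*3)) = 10*(-10) + 2*(1 - 3*(5 - 1*3)) = -100 + 2*(1 - 3*(5 - 3)) = -100 + 2*(1 - 3*2) = -100 + 2*(1 - 6) = -100 + 2*(-5) = -100 - 10 = -110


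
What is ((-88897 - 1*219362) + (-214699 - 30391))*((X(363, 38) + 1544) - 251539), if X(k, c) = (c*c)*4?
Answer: 135138339431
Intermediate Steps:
X(k, c) = 4*c**2 (X(k, c) = c**2*4 = 4*c**2)
((-88897 - 1*219362) + (-214699 - 30391))*((X(363, 38) + 1544) - 251539) = ((-88897 - 1*219362) + (-214699 - 30391))*((4*38**2 + 1544) - 251539) = ((-88897 - 219362) - 245090)*((4*1444 + 1544) - 251539) = (-308259 - 245090)*((5776 + 1544) - 251539) = -553349*(7320 - 251539) = -553349*(-244219) = 135138339431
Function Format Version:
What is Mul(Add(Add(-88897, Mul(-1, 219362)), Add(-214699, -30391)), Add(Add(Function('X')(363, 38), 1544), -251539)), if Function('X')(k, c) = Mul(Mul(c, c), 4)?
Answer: 135138339431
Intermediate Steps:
Function('X')(k, c) = Mul(4, Pow(c, 2)) (Function('X')(k, c) = Mul(Pow(c, 2), 4) = Mul(4, Pow(c, 2)))
Mul(Add(Add(-88897, Mul(-1, 219362)), Add(-214699, -30391)), Add(Add(Function('X')(363, 38), 1544), -251539)) = Mul(Add(Add(-88897, Mul(-1, 219362)), Add(-214699, -30391)), Add(Add(Mul(4, Pow(38, 2)), 1544), -251539)) = Mul(Add(Add(-88897, -219362), -245090), Add(Add(Mul(4, 1444), 1544), -251539)) = Mul(Add(-308259, -245090), Add(Add(5776, 1544), -251539)) = Mul(-553349, Add(7320, -251539)) = Mul(-553349, -244219) = 135138339431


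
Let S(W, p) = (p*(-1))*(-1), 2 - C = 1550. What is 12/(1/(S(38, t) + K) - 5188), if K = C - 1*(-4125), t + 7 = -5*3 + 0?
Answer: -30660/13255339 ≈ -0.0023130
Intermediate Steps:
C = -1548 (C = 2 - 1*1550 = 2 - 1550 = -1548)
t = -22 (t = -7 + (-5*3 + 0) = -7 + (-15 + 0) = -7 - 15 = -22)
S(W, p) = p (S(W, p) = -p*(-1) = p)
K = 2577 (K = -1548 - 1*(-4125) = -1548 + 4125 = 2577)
12/(1/(S(38, t) + K) - 5188) = 12/(1/(-22 + 2577) - 5188) = 12/(1/2555 - 5188) = 12/(-13255339/2555) = -2555/13255339*12 = -30660/13255339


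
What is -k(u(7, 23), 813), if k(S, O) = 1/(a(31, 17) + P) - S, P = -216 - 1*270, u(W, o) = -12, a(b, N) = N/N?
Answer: -5819/485 ≈ -11.998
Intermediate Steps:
a(b, N) = 1
P = -486 (P = -216 - 270 = -486)
k(S, O) = -1/485 - S (k(S, O) = 1/(1 - 486) - S = 1/(-485) - S = -1/485 - S)
-k(u(7, 23), 813) = -(-1/485 - 1*(-12)) = -(-1/485 + 12) = -1*5819/485 = -5819/485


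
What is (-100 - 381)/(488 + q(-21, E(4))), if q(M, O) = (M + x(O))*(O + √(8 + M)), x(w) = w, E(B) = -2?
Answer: -256854/292033 - 11063*I*√13/292033 ≈ -0.87954 - 0.13659*I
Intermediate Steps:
q(M, O) = (M + O)*(O + √(8 + M))
(-100 - 381)/(488 + q(-21, E(4))) = (-100 - 381)/(488 + ((-2)² - 21*(-2) - 21*√(8 - 21) - 2*√(8 - 21))) = -481/(488 + (4 + 42 - 21*I*√13 - 2*I*√13)) = -481/(488 + (46 - 23*I*√13)) = -481/(534 - 23*I*√13)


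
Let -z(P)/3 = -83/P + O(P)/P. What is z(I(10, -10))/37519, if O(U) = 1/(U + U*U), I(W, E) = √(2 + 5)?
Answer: 1/525266 + 71*√7/75038 ≈ 0.0025053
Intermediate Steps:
I(W, E) = √7
O(U) = 1/(U + U²)
z(P) = 249/P - 3/(P²*(1 + P)) (z(P) = -3*(-83/P + (1/(P*(1 + P)))/P) = -3*(-83/P + 1/(P²*(1 + P))) = 249/P - 3/(P²*(1 + P)))
z(I(10, -10))/37519 = (3*(-1 + 83*√7*(1 + √7))/((√7)²*(1 + √7)))/37519 = (3*(⅐)*(-1 + 83*√7*(1 + √7))/(1 + √7))*(1/37519) = (3*(-1 + 83*√7*(1 + √7))/(7*(1 + √7)))*(1/37519) = 3*(-1 + 83*√7*(1 + √7))/(262633*(1 + √7))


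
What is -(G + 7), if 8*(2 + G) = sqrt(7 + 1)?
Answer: -5 - sqrt(2)/4 ≈ -5.3536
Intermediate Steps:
G = -2 + sqrt(2)/4 (G = -2 + sqrt(7 + 1)/8 = -2 + sqrt(8)/8 = -2 + (2*sqrt(2))/8 = -2 + sqrt(2)/4 ≈ -1.6464)
-(G + 7) = -((-2 + sqrt(2)/4) + 7) = -(5 + sqrt(2)/4) = -5 - sqrt(2)/4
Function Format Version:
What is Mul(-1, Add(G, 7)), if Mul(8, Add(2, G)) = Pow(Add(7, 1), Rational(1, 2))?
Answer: Add(-5, Mul(Rational(-1, 4), Pow(2, Rational(1, 2)))) ≈ -5.3536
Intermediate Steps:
G = Add(-2, Mul(Rational(1, 4), Pow(2, Rational(1, 2)))) (G = Add(-2, Mul(Rational(1, 8), Pow(Add(7, 1), Rational(1, 2)))) = Add(-2, Mul(Rational(1, 8), Pow(8, Rational(1, 2)))) = Add(-2, Mul(Rational(1, 8), Mul(2, Pow(2, Rational(1, 2))))) = Add(-2, Mul(Rational(1, 4), Pow(2, Rational(1, 2)))) ≈ -1.6464)
Mul(-1, Add(G, 7)) = Mul(-1, Add(Add(-2, Mul(Rational(1, 4), Pow(2, Rational(1, 2)))), 7)) = Mul(-1, Add(5, Mul(Rational(1, 4), Pow(2, Rational(1, 2))))) = Add(-5, Mul(Rational(-1, 4), Pow(2, Rational(1, 2))))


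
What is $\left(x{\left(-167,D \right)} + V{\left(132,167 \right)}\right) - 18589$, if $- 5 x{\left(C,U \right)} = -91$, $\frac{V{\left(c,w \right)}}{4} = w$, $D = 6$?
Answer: $- \frac{89514}{5} \approx -17903.0$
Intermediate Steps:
$V{\left(c,w \right)} = 4 w$
$x{\left(C,U \right)} = \frac{91}{5}$ ($x{\left(C,U \right)} = \left(- \frac{1}{5}\right) \left(-91\right) = \frac{91}{5}$)
$\left(x{\left(-167,D \right)} + V{\left(132,167 \right)}\right) - 18589 = \left(\frac{91}{5} + 4 \cdot 167\right) - 18589 = \left(\frac{91}{5} + 668\right) - 18589 = \frac{3431}{5} - 18589 = - \frac{89514}{5}$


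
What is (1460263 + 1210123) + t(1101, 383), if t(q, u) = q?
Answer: 2671487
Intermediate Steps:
(1460263 + 1210123) + t(1101, 383) = (1460263 + 1210123) + 1101 = 2670386 + 1101 = 2671487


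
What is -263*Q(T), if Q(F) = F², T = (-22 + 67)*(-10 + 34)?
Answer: -306763200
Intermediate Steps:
T = 1080 (T = 45*24 = 1080)
-263*Q(T) = -263*1080² = -263*1166400 = -306763200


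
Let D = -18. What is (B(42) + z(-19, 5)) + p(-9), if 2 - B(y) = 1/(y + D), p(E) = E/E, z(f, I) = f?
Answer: -385/24 ≈ -16.042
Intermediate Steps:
p(E) = 1
B(y) = 2 - 1/(-18 + y) (B(y) = 2 - 1/(y - 18) = 2 - 1/(-18 + y))
(B(42) + z(-19, 5)) + p(-9) = ((-37 + 2*42)/(-18 + 42) - 19) + 1 = ((-37 + 84)/24 - 19) + 1 = ((1/24)*47 - 19) + 1 = (47/24 - 19) + 1 = -409/24 + 1 = -385/24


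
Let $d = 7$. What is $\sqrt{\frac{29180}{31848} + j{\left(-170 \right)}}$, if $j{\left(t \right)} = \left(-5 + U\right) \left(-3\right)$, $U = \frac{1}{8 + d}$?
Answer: $\frac{\sqrt{24907644030}}{39810} \approx 3.9644$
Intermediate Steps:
$U = \frac{1}{15}$ ($U = \frac{1}{8 + 7} = \frac{1}{15} \approx 0.066667$)
$j{\left(t \right)} = \frac{74}{5}$ ($j{\left(t \right)} = \left(-5 + \frac{1}{15}\right) \left(-3\right) = \left(- \frac{74}{15}\right) \left(-3\right) = \frac{74}{5}$)
$\sqrt{\frac{29180}{31848} + j{\left(-170 \right)}} = \sqrt{\frac{29180}{31848} + \frac{74}{5}} = \sqrt{29180 \cdot \frac{1}{31848} + \frac{74}{5}} = \sqrt{\frac{7295}{7962} + \frac{74}{5}} = \sqrt{\frac{625663}{39810}} = \frac{\sqrt{24907644030}}{39810}$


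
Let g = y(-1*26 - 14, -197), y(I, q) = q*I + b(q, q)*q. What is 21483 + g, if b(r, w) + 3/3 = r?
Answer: 68369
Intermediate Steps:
b(r, w) = -1 + r
y(I, q) = I*q + q*(-1 + q) (y(I, q) = q*I + (-1 + q)*q = I*q + q*(-1 + q))
g = 46886 (g = -197*(-1 + (-1*26 - 14) - 197) = -197*(-1 + (-26 - 14) - 197) = -197*(-1 - 40 - 197) = -197*(-238) = 46886)
21483 + g = 21483 + 46886 = 68369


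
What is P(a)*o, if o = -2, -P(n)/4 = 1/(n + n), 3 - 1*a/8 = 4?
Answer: -½ ≈ -0.50000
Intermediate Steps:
a = -8 (a = 24 - 8*4 = 24 - 32 = -8)
P(n) = -2/n (P(n) = -4/(n + n) = -4*1/(2*n) = -2/n)
P(a)*o = -2/(-8)*(-2) = -2*(-⅛)*(-2) = (¼)*(-2) = -½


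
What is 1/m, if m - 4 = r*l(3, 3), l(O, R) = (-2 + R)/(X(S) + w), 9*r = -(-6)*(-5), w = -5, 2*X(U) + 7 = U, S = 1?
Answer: 12/53 ≈ 0.22642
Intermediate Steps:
X(U) = -7/2 + U/2
r = -10/3 (r = (-(-6)*(-5))/9 = (-1*30)/9 = (⅑)*(-30) = -10/3 ≈ -3.3333)
l(O, R) = ¼ - R/8 (l(O, R) = (-2 + R)/((-7/2 + (½)*1) - 5) = (-2 + R)/((-7/2 + ½) - 5) = (-2 + R)/(-3 - 5) = (-2 + R)/(-8) = (-2 + R)*(-⅛) = ¼ - R/8)
m = 53/12 (m = 4 - 10*(¼ - ⅛*3)/3 = 4 - 10*(¼ - 3/8)/3 = 4 - 10/3*(-⅛) = 4 + 5/12 = 53/12 ≈ 4.4167)
1/m = 1/(53/12) = 12/53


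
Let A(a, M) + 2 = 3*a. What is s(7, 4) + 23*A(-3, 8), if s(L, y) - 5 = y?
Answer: -244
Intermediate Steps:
A(a, M) = -2 + 3*a
s(L, y) = 5 + y
s(7, 4) + 23*A(-3, 8) = (5 + 4) + 23*(-2 + 3*(-3)) = 9 + 23*(-2 - 9) = 9 + 23*(-11) = 9 - 253 = -244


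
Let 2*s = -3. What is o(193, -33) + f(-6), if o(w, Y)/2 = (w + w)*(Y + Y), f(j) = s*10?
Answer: -50967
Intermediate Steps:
s = -3/2 (s = (½)*(-3) = -3/2 ≈ -1.5000)
f(j) = -15 (f(j) = -3/2*10 = -15)
o(w, Y) = 8*Y*w (o(w, Y) = 2*((w + w)*(Y + Y)) = 2*((2*w)*(2*Y)) = 2*(4*Y*w) = 8*Y*w)
o(193, -33) + f(-6) = 8*(-33)*193 - 15 = -50952 - 15 = -50967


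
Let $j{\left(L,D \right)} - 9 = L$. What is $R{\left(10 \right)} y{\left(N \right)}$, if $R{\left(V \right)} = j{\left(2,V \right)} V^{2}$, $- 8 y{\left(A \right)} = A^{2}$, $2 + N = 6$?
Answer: $-2200$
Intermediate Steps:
$N = 4$ ($N = -2 + 6 = 4$)
$j{\left(L,D \right)} = 9 + L$
$y{\left(A \right)} = - \frac{A^{2}}{8}$
$R{\left(V \right)} = 11 V^{2}$ ($R{\left(V \right)} = \left(9 + 2\right) V^{2} = 11 V^{2}$)
$R{\left(10 \right)} y{\left(N \right)} = 11 \cdot 10^{2} \left(- \frac{4^{2}}{8}\right) = 11 \cdot 100 \left(\left(- \frac{1}{8}\right) 16\right) = 1100 \left(-2\right) = -2200$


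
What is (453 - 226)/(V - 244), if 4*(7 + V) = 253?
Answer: -908/751 ≈ -1.2091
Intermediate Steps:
V = 225/4 (V = -7 + (1/4)*253 = -7 + 253/4 = 225/4 ≈ 56.250)
(453 - 226)/(V - 244) = (453 - 226)/(225/4 - 244) = 227/(-751/4) = 227*(-4/751) = -908/751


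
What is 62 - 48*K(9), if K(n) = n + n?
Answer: -802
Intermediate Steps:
K(n) = 2*n
62 - 48*K(9) = 62 - 96*9 = 62 - 48*18 = 62 - 864 = -802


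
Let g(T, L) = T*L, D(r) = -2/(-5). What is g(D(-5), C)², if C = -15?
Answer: 36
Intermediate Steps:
D(r) = ⅖ (D(r) = -2*(-⅕) = ⅖)
g(T, L) = L*T
g(D(-5), C)² = (-15*⅖)² = (-6)² = 36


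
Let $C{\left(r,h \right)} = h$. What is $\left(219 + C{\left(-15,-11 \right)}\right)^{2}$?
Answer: $43264$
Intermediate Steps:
$\left(219 + C{\left(-15,-11 \right)}\right)^{2} = \left(219 - 11\right)^{2} = 208^{2} = 43264$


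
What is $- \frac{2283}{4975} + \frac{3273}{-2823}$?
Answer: $- \frac{7576028}{4681475} \approx -1.6183$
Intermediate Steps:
$- \frac{2283}{4975} + \frac{3273}{-2823} = \left(-2283\right) \frac{1}{4975} + 3273 \left(- \frac{1}{2823}\right) = - \frac{2283}{4975} - \frac{1091}{941} = - \frac{7576028}{4681475}$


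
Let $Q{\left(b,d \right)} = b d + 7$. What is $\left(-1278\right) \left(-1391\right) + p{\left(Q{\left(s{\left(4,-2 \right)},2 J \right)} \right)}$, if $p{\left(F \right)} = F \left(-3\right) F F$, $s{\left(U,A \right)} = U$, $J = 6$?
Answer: $1278573$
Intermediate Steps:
$Q{\left(b,d \right)} = 7 + b d$
$p{\left(F \right)} = - 3 F^{3}$ ($p{\left(F \right)} = - 3 F F F = - 3 F^{2} F = - 3 F^{3}$)
$\left(-1278\right) \left(-1391\right) + p{\left(Q{\left(s{\left(4,-2 \right)},2 J \right)} \right)} = \left(-1278\right) \left(-1391\right) - 3 \left(7 + 4 \cdot 2 \cdot 6\right)^{3} = 1777698 - 3 \left(7 + 4 \cdot 12\right)^{3} = 1777698 - 3 \left(7 + 48\right)^{3} = 1777698 - 3 \cdot 55^{3} = 1777698 - 499125 = 1278573$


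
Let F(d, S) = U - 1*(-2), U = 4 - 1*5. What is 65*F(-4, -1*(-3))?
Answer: 65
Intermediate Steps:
U = -1 (U = 4 - 5 = -1)
F(d, S) = 1 (F(d, S) = -1 - 1*(-2) = -1 + 2 = 1)
65*F(-4, -1*(-3)) = 65*1 = 65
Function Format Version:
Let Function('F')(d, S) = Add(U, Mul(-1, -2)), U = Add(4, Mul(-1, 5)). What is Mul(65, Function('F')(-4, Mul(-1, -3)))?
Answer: 65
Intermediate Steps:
U = -1 (U = Add(4, -5) = -1)
Function('F')(d, S) = 1 (Function('F')(d, S) = Add(-1, Mul(-1, -2)) = Add(-1, 2) = 1)
Mul(65, Function('F')(-4, Mul(-1, -3))) = Mul(65, 1) = 65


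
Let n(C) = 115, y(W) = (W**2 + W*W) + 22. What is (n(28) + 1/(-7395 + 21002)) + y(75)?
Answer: 154942910/13607 ≈ 11387.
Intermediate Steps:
y(W) = 22 + 2*W**2 (y(W) = (W**2 + W**2) + 22 = 2*W**2 + 22 = 22 + 2*W**2)
(n(28) + 1/(-7395 + 21002)) + y(75) = (115 + 1/(-7395 + 21002)) + (22 + 2*75**2) = (115 + 1/13607) + (22 + 2*5625) = (115 + 1/13607) + (22 + 11250) = 1564806/13607 + 11272 = 154942910/13607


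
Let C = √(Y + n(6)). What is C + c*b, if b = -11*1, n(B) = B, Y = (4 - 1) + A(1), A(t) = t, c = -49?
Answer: 539 + √10 ≈ 542.16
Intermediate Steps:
Y = 4 (Y = (4 - 1) + 1 = 3 + 1 = 4)
C = √10 (C = √(4 + 6) = √10 ≈ 3.1623)
b = -11
C + c*b = √10 - 49*(-11) = √10 + 539 = 539 + √10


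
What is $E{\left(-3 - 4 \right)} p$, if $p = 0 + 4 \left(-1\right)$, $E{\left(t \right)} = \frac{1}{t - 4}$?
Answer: $\frac{4}{11} \approx 0.36364$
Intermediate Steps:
$E{\left(t \right)} = \frac{1}{-4 + t}$
$p = -4$ ($p = 0 - 4 = -4$)
$E{\left(-3 - 4 \right)} p = \frac{1}{-4 - 7} \left(-4\right) = \frac{1}{-11} \left(-4\right) = \left(- \frac{1}{11}\right) \left(-4\right) = \frac{4}{11}$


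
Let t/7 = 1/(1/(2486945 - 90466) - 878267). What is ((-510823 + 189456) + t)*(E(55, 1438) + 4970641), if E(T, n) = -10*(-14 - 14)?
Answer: -3362314491339172194811357/2104748421892 ≈ -1.5975e+12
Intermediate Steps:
E(T, n) = 280 (E(T, n) = -10*(-28) = 280)
t = -16775353/2104748421892 (t = 7/(1/(2486945 - 90466) - 878267) = 7/(1/2396479 - 878267) = 7/(-2104748421892/2396479) = 7*(-2396479/2104748421892) = -16775353/2104748421892 ≈ -7.9702e-6)
((-510823 + 189456) + t)*(E(55, 1438) + 4970641) = ((-510823 + 189456) - 16775353/2104748421892)*(280 + 4970641) = (-321367 - 16775353/2104748421892)*4970921 = -676396686114941717/2104748421892*4970921 = -3362314491339172194811357/2104748421892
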